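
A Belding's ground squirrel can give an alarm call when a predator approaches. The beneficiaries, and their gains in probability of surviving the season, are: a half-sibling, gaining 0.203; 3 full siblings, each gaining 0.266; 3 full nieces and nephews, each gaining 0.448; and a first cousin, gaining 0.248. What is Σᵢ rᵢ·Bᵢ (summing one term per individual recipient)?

r to a half-sibling = 0.25 (half-sibs share one parent — one path of length 2: r = (1/2)^2 = 1/4).
r to a full sibling = 1/2 (full sibs share both parents — two paths of length 2: r = 2·(1/2)^2 = 1/2).
r to a full niece or nephew = 0.25 (full aunt/uncle↔niece/nephew: two paths of length 3 through the shared grandparent pair: r = 2·(1/2)^3 = 1/4).
r to a first cousin = 1/8 (first cousins share one grandparent pair — two paths of length 4: r = 2·(1/2)^4 = 1/8).
Summing one r·B term per recipient: 1·0.25·0.203 + 3·0.5·0.266 + 3·0.25·0.448 + 1·0.125·0.248 = 0.81675.

0.81675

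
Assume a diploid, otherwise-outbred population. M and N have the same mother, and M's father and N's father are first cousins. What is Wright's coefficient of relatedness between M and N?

Independent pedigree routes through distinct common ancestors add.
M and N are related in two ways: half-sibs through their shared mother (r = 1/4) and second cousins through their fathers (r = 1/32).
r = 1/4 + 1/32 = 0.28125.

0.28125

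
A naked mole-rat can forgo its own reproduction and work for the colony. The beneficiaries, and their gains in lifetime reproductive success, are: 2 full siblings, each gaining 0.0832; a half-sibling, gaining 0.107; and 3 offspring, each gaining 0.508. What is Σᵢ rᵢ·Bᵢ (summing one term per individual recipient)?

r to a full sibling = 0.5 (full sibs share both parents — two paths of length 2: r = 2·(1/2)^2 = 1/2).
r to a half-sibling = 1/4 (half-sibs share one parent — one path of length 2: r = (1/2)^2 = 1/4).
r to an offspring = 1/2 (one parent–offspring link: r = (1/2)^1 = 1/2).
Summing one r·B term per recipient: 2·0.5·0.0832 + 1·0.25·0.107 + 3·0.5·0.508 = 0.87195.

0.87195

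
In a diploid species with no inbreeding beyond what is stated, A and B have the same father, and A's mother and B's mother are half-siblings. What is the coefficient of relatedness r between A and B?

0.3125

Wright's path rule: contributions from independent ancestry routes add.
A and B are related in two ways: half-sibs through their shared father (r = 1/4) and half first cousins through their mothers (r = 1/16).
r = 1/4 + 1/16 = 5/16 = 0.3125.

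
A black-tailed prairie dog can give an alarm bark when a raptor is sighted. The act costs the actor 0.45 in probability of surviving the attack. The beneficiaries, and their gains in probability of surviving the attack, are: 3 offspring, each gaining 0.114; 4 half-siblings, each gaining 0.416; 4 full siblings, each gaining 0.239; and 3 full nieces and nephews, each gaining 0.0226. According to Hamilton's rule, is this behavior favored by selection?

Hamilton's rule: the trait is favored when the sum of r·B over every recipient exceeds the actor's cost C.
r to an offspring = 0.5 (one parent–offspring link: r = (1/2)^1 = 1/2).
r to a half-sibling = 0.25 (half-sibs share one parent — one path of length 2: r = (1/2)^2 = 1/4).
r to a full sibling = 1/2 (full sibs share both parents — two paths of length 2: r = 2·(1/2)^2 = 1/2).
r to a full niece or nephew = 1/4 (full aunt/uncle↔niece/nephew: two paths of length 3 through the shared grandparent pair: r = 2·(1/2)^3 = 1/4).
Summing one r·B term per recipient: 3·0.5·0.114 + 4·0.25·0.416 + 4·0.5·0.239 + 3·0.25·0.0226 = 1.08195.
1.08195 > 0.45: the indirect benefit exceeds the cost.

Yes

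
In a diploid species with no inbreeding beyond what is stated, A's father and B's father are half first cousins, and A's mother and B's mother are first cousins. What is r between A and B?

Relatedness sums over independent paths through distinct common ancestors.
A and B are related in two ways: half second cousins through their fathers (r = 1/64) and second cousins through their mothers (r = 1/32).
r = 1/64 + 1/32 = 3/64 = 0.046875.

0.046875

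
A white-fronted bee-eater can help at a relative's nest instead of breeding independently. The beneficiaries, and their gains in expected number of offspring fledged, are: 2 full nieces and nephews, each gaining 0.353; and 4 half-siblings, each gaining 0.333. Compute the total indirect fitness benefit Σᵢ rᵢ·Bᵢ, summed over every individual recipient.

0.5095

r to a full niece or nephew = 0.25 (full aunt/uncle↔niece/nephew: two paths of length 3 through the shared grandparent pair: r = 2·(1/2)^3 = 1/4).
r to a half-sibling = 0.25 (half-sibs share one parent — one path of length 2: r = (1/2)^2 = 1/4).
Summing one r·B term per recipient: 2·0.25·0.353 + 4·0.25·0.333 = 0.5095.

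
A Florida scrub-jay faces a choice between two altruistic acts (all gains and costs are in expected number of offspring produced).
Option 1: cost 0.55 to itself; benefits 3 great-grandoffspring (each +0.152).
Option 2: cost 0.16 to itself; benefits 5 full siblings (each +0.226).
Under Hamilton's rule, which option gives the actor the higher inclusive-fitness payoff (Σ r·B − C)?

Option 1: r to a great-grandoffspring = 0.125.
Option 1: Σ r·B − C = (3·0.125·0.152) − 0.55 = -0.493.
Option 2: r to a full sibling = 0.5.
Option 2: Σ r·B − C = (5·0.5·0.226) − 0.16 = 0.405.
Option 2 has the higher net inclusive-fitness payoff.

Option 2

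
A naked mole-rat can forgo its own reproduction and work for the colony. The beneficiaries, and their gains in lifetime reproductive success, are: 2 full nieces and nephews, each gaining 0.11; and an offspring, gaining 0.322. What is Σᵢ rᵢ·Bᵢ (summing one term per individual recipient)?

0.216

r to a full niece or nephew = 0.25 (full aunt/uncle↔niece/nephew: two paths of length 3 through the shared grandparent pair: r = 2·(1/2)^3 = 1/4).
r to an offspring = 1/2 (one parent–offspring link: r = (1/2)^1 = 1/2).
Summing one r·B term per recipient: 2·0.25·0.11 + 1·0.5·0.322 = 0.216.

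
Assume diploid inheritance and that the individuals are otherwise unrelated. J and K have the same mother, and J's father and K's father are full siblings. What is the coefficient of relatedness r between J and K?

0.375

Relatedness sums over independent paths through distinct common ancestors.
J and K are related in two ways: half-sibs through their shared mother (r = 1/4) and first cousins through their fathers (r = 1/8).
r = 1/4 + 1/8 = 3/8 = 0.375.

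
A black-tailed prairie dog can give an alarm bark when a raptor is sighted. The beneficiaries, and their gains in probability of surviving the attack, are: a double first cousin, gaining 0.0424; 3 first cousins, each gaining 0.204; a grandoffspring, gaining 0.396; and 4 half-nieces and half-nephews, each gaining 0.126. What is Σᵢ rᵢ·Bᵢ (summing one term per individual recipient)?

r to a double first cousin = 1/4 (double first cousins share both grandparent pairs — four paths of length 4: r = 4·(1/2)^4 = 1/4).
r to a first cousin = 0.125 (first cousins share one grandparent pair — two paths of length 4: r = 2·(1/2)^4 = 1/8).
r to a grandoffspring = 1/4 (two parent–offspring links: r = (1/2)^2 = 1/4).
r to a half-niece or half-nephew = 1/8 (half-aunt/uncle↔niece/nephew: one path of length 3: r = (1/2)^3 = 1/8).
Summing one r·B term per recipient: 1·0.25·0.0424 + 3·0.125·0.204 + 1·0.25·0.396 + 4·0.125·0.126 = 0.2491.

0.2491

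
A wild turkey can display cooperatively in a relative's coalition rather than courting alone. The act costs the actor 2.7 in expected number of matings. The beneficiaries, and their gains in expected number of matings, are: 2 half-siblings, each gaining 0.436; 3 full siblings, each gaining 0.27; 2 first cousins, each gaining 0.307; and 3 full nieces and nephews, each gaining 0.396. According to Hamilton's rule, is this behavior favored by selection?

Hamilton's rule: the trait is favored when the sum of r·B over every recipient exceeds the actor's cost C.
r to a half-sibling = 0.25 (half-sibs share one parent — one path of length 2: r = (1/2)^2 = 1/4).
r to a full sibling = 1/2 (full sibs share both parents — two paths of length 2: r = 2·(1/2)^2 = 1/2).
r to a first cousin = 0.125 (first cousins share one grandparent pair — two paths of length 4: r = 2·(1/2)^4 = 1/8).
r to a full niece or nephew = 0.25 (full aunt/uncle↔niece/nephew: two paths of length 3 through the shared grandparent pair: r = 2·(1/2)^3 = 1/4).
Summing one r·B term per recipient: 2·0.25·0.436 + 3·0.5·0.27 + 2·0.125·0.307 + 3·0.25·0.396 = 0.99675.
0.99675 < 2.7: the indirect benefit is less than the cost.

No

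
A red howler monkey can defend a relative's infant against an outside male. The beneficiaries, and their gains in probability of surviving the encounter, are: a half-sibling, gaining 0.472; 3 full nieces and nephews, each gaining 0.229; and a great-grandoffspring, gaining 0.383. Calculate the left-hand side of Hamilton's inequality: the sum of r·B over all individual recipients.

r to a half-sibling = 1/4 (half-sibs share one parent — one path of length 2: r = (1/2)^2 = 1/4).
r to a full niece or nephew = 1/4 (full aunt/uncle↔niece/nephew: two paths of length 3 through the shared grandparent pair: r = 2·(1/2)^3 = 1/4).
r to a great-grandoffspring = 1/8 (three parent–offspring links: r = (1/2)^3 = 1/8).
Summing one r·B term per recipient: 1·0.25·0.472 + 3·0.25·0.229 + 1·0.125·0.383 = 0.337625.

0.337625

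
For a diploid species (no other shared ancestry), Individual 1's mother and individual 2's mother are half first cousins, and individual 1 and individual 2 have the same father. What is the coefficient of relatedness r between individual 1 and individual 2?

0.265625

With two independent routes of shared ancestry, r is the sum of the two contributions.
Individual 1 and individual 2 are related in two ways: half second cousins through their mothers (r = 1/64) and half-sibs through their shared father (r = 1/4).
r = 1/64 + 1/4 = 17/64 = 0.265625.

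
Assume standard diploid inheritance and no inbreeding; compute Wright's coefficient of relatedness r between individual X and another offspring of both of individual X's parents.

0.5

Each parent–offspring link contributes a factor of 1/2, and independent paths through distinct common ancestors add.
Full sibs share both parents — two paths of length 2: r = 2·(1/2)^2 = 1/2.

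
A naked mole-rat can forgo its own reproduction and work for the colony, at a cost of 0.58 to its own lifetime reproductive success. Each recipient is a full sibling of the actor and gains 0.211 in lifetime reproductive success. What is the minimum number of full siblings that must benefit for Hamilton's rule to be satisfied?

r to a full sibling = 1/2 (full sibs share both parents — two paths of length 2: r = 2·(1/2)^2 = 1/2).
Hamilton's rule: n·r·B > C  ⇒  n > C/(r·B) = 0.58/(0.5·0.211) = 5.498.
The smallest integer exceeding 5.498 is 6.

6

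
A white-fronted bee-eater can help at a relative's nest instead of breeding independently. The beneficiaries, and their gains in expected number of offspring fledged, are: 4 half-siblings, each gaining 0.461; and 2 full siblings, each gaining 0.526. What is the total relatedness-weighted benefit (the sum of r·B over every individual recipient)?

0.987

r to a half-sibling = 0.25 (half-sibs share one parent — one path of length 2: r = (1/2)^2 = 1/4).
r to a full sibling = 0.5 (full sibs share both parents — two paths of length 2: r = 2·(1/2)^2 = 1/2).
Summing one r·B term per recipient: 4·0.25·0.461 + 2·0.5·0.526 = 0.987.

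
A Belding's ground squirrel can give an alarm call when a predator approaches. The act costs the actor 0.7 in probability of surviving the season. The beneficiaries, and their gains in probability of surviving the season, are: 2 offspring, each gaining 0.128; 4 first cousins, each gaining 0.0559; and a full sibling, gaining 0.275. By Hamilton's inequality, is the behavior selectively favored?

Hamilton's rule: the trait is favored when the sum of r·B over every recipient exceeds the actor's cost C.
r to an offspring = 0.5 (one parent–offspring link: r = (1/2)^1 = 1/2).
r to a first cousin = 1/8 (first cousins share one grandparent pair — two paths of length 4: r = 2·(1/2)^4 = 1/8).
r to a full sibling = 0.5 (full sibs share both parents — two paths of length 2: r = 2·(1/2)^2 = 1/2).
Summing one r·B term per recipient: 2·0.5·0.128 + 4·0.125·0.0559 + 1·0.5·0.275 = 0.29345.
0.29345 < 0.7: the indirect benefit is less than the cost.

No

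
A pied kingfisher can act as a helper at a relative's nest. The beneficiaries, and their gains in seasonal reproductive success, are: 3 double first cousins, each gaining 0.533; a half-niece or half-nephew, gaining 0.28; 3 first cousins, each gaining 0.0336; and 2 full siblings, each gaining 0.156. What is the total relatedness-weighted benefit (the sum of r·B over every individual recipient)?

r to a double first cousin = 1/4 (double first cousins share both grandparent pairs — four paths of length 4: r = 4·(1/2)^4 = 1/4).
r to a half-niece or half-nephew = 0.125 (half-aunt/uncle↔niece/nephew: one path of length 3: r = (1/2)^3 = 1/8).
r to a first cousin = 0.125 (first cousins share one grandparent pair — two paths of length 4: r = 2·(1/2)^4 = 1/8).
r to a full sibling = 0.5 (full sibs share both parents — two paths of length 2: r = 2·(1/2)^2 = 1/2).
Summing one r·B term per recipient: 3·0.25·0.533 + 1·0.125·0.28 + 3·0.125·0.0336 + 2·0.5·0.156 = 0.60335.

0.60335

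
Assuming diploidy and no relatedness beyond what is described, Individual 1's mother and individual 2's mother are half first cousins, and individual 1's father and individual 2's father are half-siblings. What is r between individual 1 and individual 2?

0.078125

Relatedness sums over independent paths through distinct common ancestors.
Individual 1 and individual 2 are related in two ways: half second cousins through their mothers (r = 1/64) and half first cousins through their fathers (r = 1/16).
r = 1/64 + 1/16 = 5/64 = 0.078125.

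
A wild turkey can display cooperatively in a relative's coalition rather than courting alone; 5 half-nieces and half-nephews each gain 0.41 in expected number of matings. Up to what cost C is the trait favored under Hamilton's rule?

0.25625

r to a half-niece or half-nephew = 1/8 (half-aunt/uncle↔niece/nephew: one path of length 3: r = (1/2)^3 = 1/8).
Hamilton's rule: n·r·B > C, so the trait is favored while C < n·r·B = 5·0.125·0.41 = 0.25625.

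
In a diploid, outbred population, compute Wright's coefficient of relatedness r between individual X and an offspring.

0.5

One parent–offspring link: r = (1/2)^1 = 1/2.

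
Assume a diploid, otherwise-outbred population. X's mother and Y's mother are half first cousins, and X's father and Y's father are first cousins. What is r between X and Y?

With two independent routes of shared ancestry, r is the sum of the two contributions.
X and Y are related in two ways: half second cousins through their mothers (r = 1/64) and second cousins through their fathers (r = 1/32).
r = 1/64 + 1/32 = 3/64 = 0.046875.

0.046875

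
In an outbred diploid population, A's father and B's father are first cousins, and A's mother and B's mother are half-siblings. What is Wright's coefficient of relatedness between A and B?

Wright's path rule: contributions from independent ancestry routes add.
A and B are related in two ways: second cousins through their fathers (r = 1/32) and half first cousins through their mothers (r = 1/16).
r = 1/32 + 1/16 = 3/32 = 0.09375.

0.09375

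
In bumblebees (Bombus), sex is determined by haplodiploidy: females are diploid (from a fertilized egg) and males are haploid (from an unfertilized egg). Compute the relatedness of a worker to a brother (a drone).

0.25

Her haploid brother carries none of their father's genes and a random half of their mother's genome; that half matches the maternal half of her own genome with probability 1/2: r = 1/2 · 1/2 = 1/4.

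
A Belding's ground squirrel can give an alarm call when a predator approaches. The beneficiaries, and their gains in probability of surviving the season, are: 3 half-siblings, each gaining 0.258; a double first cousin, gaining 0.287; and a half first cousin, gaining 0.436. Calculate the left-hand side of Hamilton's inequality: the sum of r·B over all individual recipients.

0.2925

r to a half-sibling = 0.25 (half-sibs share one parent — one path of length 2: r = (1/2)^2 = 1/4).
r to a double first cousin = 0.25 (double first cousins share both grandparent pairs — four paths of length 4: r = 4·(1/2)^4 = 1/4).
r to a half first cousin = 1/16 (half first cousins share one grandparent — one path of length 4: r = (1/2)^4 = 1/16).
Summing one r·B term per recipient: 3·0.25·0.258 + 1·0.25·0.287 + 1·0.0625·0.436 = 0.2925.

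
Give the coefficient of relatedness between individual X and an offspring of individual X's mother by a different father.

0.25

Each parent–offspring link contributes a factor of 1/2, and independent paths through distinct common ancestors add.
Half-sibs share one parent — one path of length 2: r = (1/2)^2 = 1/4.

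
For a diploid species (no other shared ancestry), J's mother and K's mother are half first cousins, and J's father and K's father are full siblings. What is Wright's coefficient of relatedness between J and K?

0.140625

Independent pedigree routes through distinct common ancestors add.
J and K are related in two ways: half second cousins through their mothers (r = 1/64) and first cousins through their fathers (r = 1/8).
r = 1/64 + 1/8 = 0.140625.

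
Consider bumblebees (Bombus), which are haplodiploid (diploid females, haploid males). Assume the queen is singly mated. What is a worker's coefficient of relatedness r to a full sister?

Haplodiploid full sisters inherit their father's entire haploid genome identically (contributing 1/2) and on average half of their mother's contribution (1/2 · 1/2 = 1/4); r = 1/2 + 1/4 = 3/4.

0.75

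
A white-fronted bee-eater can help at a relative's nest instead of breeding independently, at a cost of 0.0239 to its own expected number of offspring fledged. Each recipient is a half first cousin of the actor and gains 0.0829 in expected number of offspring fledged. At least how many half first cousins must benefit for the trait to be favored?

5

r to a half first cousin = 1/16 (half first cousins share one grandparent — one path of length 4: r = (1/2)^4 = 1/16).
Hamilton's rule: n·r·B > C  ⇒  n > C/(r·B) = 0.0239/(0.0625·0.0829) = 4.613.
The smallest integer exceeding 4.613 is 5.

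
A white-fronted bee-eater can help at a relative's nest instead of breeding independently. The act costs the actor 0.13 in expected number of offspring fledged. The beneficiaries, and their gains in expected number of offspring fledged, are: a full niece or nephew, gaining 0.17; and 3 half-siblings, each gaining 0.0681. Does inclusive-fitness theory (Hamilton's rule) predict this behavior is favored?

No

Hamilton's rule: the trait is favored when the sum of r·B over every recipient exceeds the actor's cost C.
r to a full niece or nephew = 0.25 (full aunt/uncle↔niece/nephew: two paths of length 3 through the shared grandparent pair: r = 2·(1/2)^3 = 1/4).
r to a half-sibling = 0.25 (half-sibs share one parent — one path of length 2: r = (1/2)^2 = 1/4).
Summing one r·B term per recipient: 1·0.25·0.17 + 3·0.25·0.0681 = 0.093575.
0.093575 < 0.13: the indirect benefit is less than the cost.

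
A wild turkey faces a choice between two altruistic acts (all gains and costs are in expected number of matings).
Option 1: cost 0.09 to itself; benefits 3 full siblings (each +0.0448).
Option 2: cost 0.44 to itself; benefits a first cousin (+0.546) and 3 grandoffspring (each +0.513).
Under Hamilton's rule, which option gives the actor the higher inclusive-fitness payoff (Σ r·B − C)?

Option 2

Option 1: r to a full sibling = 0.5.
Option 1: Σ r·B − C = (3·0.5·0.0448) − 0.09 = -0.0228.
Option 2: r to a first cousin = 0.125.
Option 2: r to a grandoffspring = 0.25.
Option 2: Σ r·B − C = (1·0.125·0.546 + 3·0.25·0.513) − 0.44 = 0.013.
Option 2 has the higher net inclusive-fitness payoff.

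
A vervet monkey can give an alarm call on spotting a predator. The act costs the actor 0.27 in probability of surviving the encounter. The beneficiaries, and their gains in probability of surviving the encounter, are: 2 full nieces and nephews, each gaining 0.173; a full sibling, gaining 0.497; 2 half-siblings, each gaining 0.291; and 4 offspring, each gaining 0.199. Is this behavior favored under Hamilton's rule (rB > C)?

Hamilton's rule: the trait is favored when the sum of r·B over every recipient exceeds the actor's cost C.
r to a full niece or nephew = 0.25 (full aunt/uncle↔niece/nephew: two paths of length 3 through the shared grandparent pair: r = 2·(1/2)^3 = 1/4).
r to a full sibling = 0.5 (full sibs share both parents — two paths of length 2: r = 2·(1/2)^2 = 1/2).
r to a half-sibling = 0.25 (half-sibs share one parent — one path of length 2: r = (1/2)^2 = 1/4).
r to an offspring = 1/2 (one parent–offspring link: r = (1/2)^1 = 1/2).
Summing one r·B term per recipient: 2·0.25·0.173 + 1·0.5·0.497 + 2·0.25·0.291 + 4·0.5·0.199 = 0.8785.
0.8785 > 0.27: the indirect benefit exceeds the cost.

Yes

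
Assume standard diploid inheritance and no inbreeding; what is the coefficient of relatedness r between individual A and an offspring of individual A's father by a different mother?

0.25

Each parent–offspring link contributes a factor of 1/2, and independent paths through distinct common ancestors add.
Half-sibs share one parent — one path of length 2: r = (1/2)^2 = 1/4.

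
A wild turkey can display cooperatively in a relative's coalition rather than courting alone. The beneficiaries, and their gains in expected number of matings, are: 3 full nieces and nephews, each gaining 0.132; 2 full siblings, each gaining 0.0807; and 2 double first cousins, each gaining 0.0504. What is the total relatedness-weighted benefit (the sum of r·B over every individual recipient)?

0.2049

r to a full niece or nephew = 0.25 (full aunt/uncle↔niece/nephew: two paths of length 3 through the shared grandparent pair: r = 2·(1/2)^3 = 1/4).
r to a full sibling = 1/2 (full sibs share both parents — two paths of length 2: r = 2·(1/2)^2 = 1/2).
r to a double first cousin = 1/4 (double first cousins share both grandparent pairs — four paths of length 4: r = 4·(1/2)^4 = 1/4).
Summing one r·B term per recipient: 3·0.25·0.132 + 2·0.5·0.0807 + 2·0.25·0.0504 = 0.2049.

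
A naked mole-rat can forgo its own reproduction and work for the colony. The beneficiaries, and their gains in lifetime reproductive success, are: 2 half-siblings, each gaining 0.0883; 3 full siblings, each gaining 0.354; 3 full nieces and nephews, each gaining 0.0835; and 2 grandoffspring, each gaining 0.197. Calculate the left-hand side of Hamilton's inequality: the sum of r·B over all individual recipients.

r to a half-sibling = 0.25 (half-sibs share one parent — one path of length 2: r = (1/2)^2 = 1/4).
r to a full sibling = 1/2 (full sibs share both parents — two paths of length 2: r = 2·(1/2)^2 = 1/2).
r to a full niece or nephew = 0.25 (full aunt/uncle↔niece/nephew: two paths of length 3 through the shared grandparent pair: r = 2·(1/2)^3 = 1/4).
r to a grandoffspring = 1/4 (two parent–offspring links: r = (1/2)^2 = 1/4).
Summing one r·B term per recipient: 2·0.25·0.0883 + 3·0.5·0.354 + 3·0.25·0.0835 + 2·0.25·0.197 = 0.736275.

0.736275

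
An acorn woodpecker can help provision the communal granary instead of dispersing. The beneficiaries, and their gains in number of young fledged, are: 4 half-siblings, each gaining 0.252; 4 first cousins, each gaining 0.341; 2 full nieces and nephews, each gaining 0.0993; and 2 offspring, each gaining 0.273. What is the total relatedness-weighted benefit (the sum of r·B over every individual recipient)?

r to a half-sibling = 0.25 (half-sibs share one parent — one path of length 2: r = (1/2)^2 = 1/4).
r to a first cousin = 1/8 (first cousins share one grandparent pair — two paths of length 4: r = 2·(1/2)^4 = 1/8).
r to a full niece or nephew = 1/4 (full aunt/uncle↔niece/nephew: two paths of length 3 through the shared grandparent pair: r = 2·(1/2)^3 = 1/4).
r to an offspring = 1/2 (one parent–offspring link: r = (1/2)^1 = 1/2).
Summing one r·B term per recipient: 4·0.25·0.252 + 4·0.125·0.341 + 2·0.25·0.0993 + 2·0.5·0.273 = 0.74515.

0.74515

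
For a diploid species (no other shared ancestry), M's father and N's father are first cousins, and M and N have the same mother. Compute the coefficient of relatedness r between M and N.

0.28125

Relatedness sums over independent paths through distinct common ancestors.
M and N are related in two ways: second cousins through their fathers (r = 1/32) and half-sibs through their shared mother (r = 1/4).
r = 1/32 + 1/4 = 9/32 = 0.28125.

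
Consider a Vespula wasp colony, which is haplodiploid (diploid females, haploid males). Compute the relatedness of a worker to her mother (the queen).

One meiotic link between diploid queen and diploid daughter: r = 1/2.

0.5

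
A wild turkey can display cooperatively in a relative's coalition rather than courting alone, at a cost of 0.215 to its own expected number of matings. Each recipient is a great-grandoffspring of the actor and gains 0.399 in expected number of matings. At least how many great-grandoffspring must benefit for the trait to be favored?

5

r to a great-grandoffspring = 0.125 (three parent–offspring links: r = (1/2)^3 = 1/8).
Hamilton's rule: n·r·B > C  ⇒  n > C/(r·B) = 0.215/(0.125·0.399) = 4.311.
The smallest integer exceeding 4.311 is 5.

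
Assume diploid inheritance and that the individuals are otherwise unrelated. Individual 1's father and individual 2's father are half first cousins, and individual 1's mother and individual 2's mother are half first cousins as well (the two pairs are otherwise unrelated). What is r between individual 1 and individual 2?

Wright's path rule: contributions from independent ancestry routes add.
Individual 1 and individual 2 are related in two ways: half second cousins through their fathers (r = 1/64) and half second cousins through their mothers (r = 1/64).
r = 1/64 + 1/64 = 0.03125.

0.03125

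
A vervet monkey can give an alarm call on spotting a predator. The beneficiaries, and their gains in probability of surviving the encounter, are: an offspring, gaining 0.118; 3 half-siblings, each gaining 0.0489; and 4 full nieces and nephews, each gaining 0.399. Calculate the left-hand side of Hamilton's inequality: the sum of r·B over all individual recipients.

0.494675

r to an offspring = 1/2 (one parent–offspring link: r = (1/2)^1 = 1/2).
r to a half-sibling = 1/4 (half-sibs share one parent — one path of length 2: r = (1/2)^2 = 1/4).
r to a full niece or nephew = 0.25 (full aunt/uncle↔niece/nephew: two paths of length 3 through the shared grandparent pair: r = 2·(1/2)^3 = 1/4).
Summing one r·B term per recipient: 1·0.5·0.118 + 3·0.25·0.0489 + 4·0.25·0.399 = 0.494675.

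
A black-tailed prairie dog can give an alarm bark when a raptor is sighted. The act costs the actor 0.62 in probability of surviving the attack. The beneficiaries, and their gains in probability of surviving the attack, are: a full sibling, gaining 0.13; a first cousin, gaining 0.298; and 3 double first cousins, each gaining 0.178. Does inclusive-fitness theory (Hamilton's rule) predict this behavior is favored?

No

Hamilton's rule: the trait is favored when the sum of r·B over every recipient exceeds the actor's cost C.
r to a full sibling = 0.5 (full sibs share both parents — two paths of length 2: r = 2·(1/2)^2 = 1/2).
r to a first cousin = 0.125 (first cousins share one grandparent pair — two paths of length 4: r = 2·(1/2)^4 = 1/8).
r to a double first cousin = 0.25 (double first cousins share both grandparent pairs — four paths of length 4: r = 4·(1/2)^4 = 1/4).
Summing one r·B term per recipient: 1·0.5·0.13 + 1·0.125·0.298 + 3·0.25·0.178 = 0.23575.
0.23575 < 0.62: the indirect benefit is less than the cost.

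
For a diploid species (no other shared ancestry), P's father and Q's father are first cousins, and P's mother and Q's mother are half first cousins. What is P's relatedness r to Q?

With two independent routes of shared ancestry, r is the sum of the two contributions.
P and Q are related in two ways: second cousins through their fathers (r = 1/32) and half second cousins through their mothers (r = 1/64).
r = 1/32 + 1/64 = 0.046875.

0.046875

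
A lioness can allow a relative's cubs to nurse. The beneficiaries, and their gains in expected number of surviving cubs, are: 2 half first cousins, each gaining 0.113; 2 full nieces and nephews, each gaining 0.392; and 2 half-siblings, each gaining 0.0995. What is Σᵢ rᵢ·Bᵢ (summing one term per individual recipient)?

0.259875

r to a half first cousin = 0.0625 (half first cousins share one grandparent — one path of length 4: r = (1/2)^4 = 1/16).
r to a full niece or nephew = 0.25 (full aunt/uncle↔niece/nephew: two paths of length 3 through the shared grandparent pair: r = 2·(1/2)^3 = 1/4).
r to a half-sibling = 1/4 (half-sibs share one parent — one path of length 2: r = (1/2)^2 = 1/4).
Summing one r·B term per recipient: 2·0.0625·0.113 + 2·0.25·0.392 + 2·0.25·0.0995 = 0.259875.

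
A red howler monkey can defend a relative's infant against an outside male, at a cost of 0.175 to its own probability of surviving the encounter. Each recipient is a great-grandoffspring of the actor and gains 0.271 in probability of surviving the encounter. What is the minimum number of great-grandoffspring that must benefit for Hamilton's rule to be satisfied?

r to a great-grandoffspring = 0.125 (three parent–offspring links: r = (1/2)^3 = 1/8).
Hamilton's rule: n·r·B > C  ⇒  n > C/(r·B) = 0.175/(0.125·0.271) = 5.166.
The smallest integer exceeding 5.166 is 6.

6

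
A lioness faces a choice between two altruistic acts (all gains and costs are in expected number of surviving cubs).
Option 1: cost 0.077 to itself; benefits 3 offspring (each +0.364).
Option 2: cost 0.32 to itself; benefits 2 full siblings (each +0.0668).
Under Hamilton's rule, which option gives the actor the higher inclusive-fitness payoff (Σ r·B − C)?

Option 1

Option 1: r to an offspring = 0.5.
Option 1: Σ r·B − C = (3·0.5·0.364) − 0.077 = 0.469.
Option 2: r to a full sibling = 0.5.
Option 2: Σ r·B − C = (2·0.5·0.0668) − 0.32 = -0.2532.
Option 1 has the higher net inclusive-fitness payoff.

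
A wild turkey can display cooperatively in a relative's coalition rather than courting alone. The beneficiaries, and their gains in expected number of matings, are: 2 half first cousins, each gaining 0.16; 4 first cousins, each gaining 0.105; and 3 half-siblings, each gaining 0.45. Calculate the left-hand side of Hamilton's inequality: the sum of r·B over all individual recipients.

0.41

r to a half first cousin = 0.0625 (half first cousins share one grandparent — one path of length 4: r = (1/2)^4 = 1/16).
r to a first cousin = 1/8 (first cousins share one grandparent pair — two paths of length 4: r = 2·(1/2)^4 = 1/8).
r to a half-sibling = 0.25 (half-sibs share one parent — one path of length 2: r = (1/2)^2 = 1/4).
Summing one r·B term per recipient: 2·0.0625·0.16 + 4·0.125·0.105 + 3·0.25·0.45 = 0.41.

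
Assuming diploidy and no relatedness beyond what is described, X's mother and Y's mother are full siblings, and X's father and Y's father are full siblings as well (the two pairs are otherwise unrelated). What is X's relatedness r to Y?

Wright's path rule: contributions from independent ancestry routes add.
X and Y are related in two ways: first cousins through their mothers (r = 1/8) and first cousins through their fathers (r = 1/8) — i.e. double first cousins.
r = 1/8 + 1/8 = 1/4 = 0.25.

0.25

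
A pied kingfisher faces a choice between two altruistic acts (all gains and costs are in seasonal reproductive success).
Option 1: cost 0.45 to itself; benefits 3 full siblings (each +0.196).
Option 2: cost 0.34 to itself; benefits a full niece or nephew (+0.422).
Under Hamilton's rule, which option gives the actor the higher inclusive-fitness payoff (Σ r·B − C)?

Option 1

Option 1: r to a full sibling = 0.5.
Option 1: Σ r·B − C = (3·0.5·0.196) − 0.45 = -0.156.
Option 2: r to a full niece or nephew = 0.25.
Option 2: Σ r·B − C = (1·0.25·0.422) − 0.34 = -0.2345.
Option 1 has the higher net inclusive-fitness payoff.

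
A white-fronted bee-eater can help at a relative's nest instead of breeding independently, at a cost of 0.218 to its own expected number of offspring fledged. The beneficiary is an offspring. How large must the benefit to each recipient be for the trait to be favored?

0.436

r to an offspring = 0.5 (one parent–offspring link: r = (1/2)^1 = 1/2).
Hamilton's rule with n recipients of equal r: n·r·B > C, so B > C/(n·r) = 0.218/(1·0.5) = 0.436.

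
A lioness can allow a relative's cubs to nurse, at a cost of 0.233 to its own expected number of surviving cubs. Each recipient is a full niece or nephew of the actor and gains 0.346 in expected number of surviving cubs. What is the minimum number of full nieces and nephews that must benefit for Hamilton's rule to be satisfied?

r to a full niece or nephew = 1/4 (full aunt/uncle↔niece/nephew: two paths of length 3 through the shared grandparent pair: r = 2·(1/2)^3 = 1/4).
Hamilton's rule: n·r·B > C  ⇒  n > C/(r·B) = 0.233/(0.25·0.346) = 2.694.
The smallest integer exceeding 2.694 is 3.

3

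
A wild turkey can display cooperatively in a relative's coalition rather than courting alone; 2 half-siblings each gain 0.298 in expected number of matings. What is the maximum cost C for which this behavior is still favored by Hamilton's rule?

r to a half-sibling = 0.25 (half-sibs share one parent — one path of length 2: r = (1/2)^2 = 1/4).
Hamilton's rule: n·r·B > C, so the trait is favored while C < n·r·B = 2·0.25·0.298 = 0.149.

0.149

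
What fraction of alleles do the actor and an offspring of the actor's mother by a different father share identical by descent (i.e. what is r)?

Each parent–offspring link contributes a factor of 1/2, and independent paths through distinct common ancestors add.
Half-sibs share one parent — one path of length 2: r = (1/2)^2 = 1/4.

0.25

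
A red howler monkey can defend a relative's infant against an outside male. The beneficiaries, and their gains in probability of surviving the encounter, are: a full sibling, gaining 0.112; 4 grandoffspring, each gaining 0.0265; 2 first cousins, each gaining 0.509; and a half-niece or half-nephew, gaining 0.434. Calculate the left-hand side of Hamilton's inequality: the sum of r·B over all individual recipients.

r to a full sibling = 0.5 (full sibs share both parents — two paths of length 2: r = 2·(1/2)^2 = 1/2).
r to a grandoffspring = 1/4 (two parent–offspring links: r = (1/2)^2 = 1/4).
r to a first cousin = 1/8 (first cousins share one grandparent pair — two paths of length 4: r = 2·(1/2)^4 = 1/8).
r to a half-niece or half-nephew = 1/8 (half-aunt/uncle↔niece/nephew: one path of length 3: r = (1/2)^3 = 1/8).
Summing one r·B term per recipient: 1·0.5·0.112 + 4·0.25·0.0265 + 2·0.125·0.509 + 1·0.125·0.434 = 0.264.

0.264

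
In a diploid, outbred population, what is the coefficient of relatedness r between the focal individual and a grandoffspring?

Each parent–offspring link contributes a factor of 1/2, and independent paths through distinct common ancestors add.
Two parent–offspring links: r = (1/2)^2 = 1/4.

0.25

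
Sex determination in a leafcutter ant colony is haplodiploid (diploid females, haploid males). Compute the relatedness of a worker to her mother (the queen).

One meiotic link between diploid queen and diploid daughter: r = 1/2.

0.5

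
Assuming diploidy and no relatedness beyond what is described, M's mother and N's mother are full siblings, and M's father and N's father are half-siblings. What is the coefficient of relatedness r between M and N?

With two independent routes of shared ancestry, r is the sum of the two contributions.
M and N are related in two ways: first cousins through their mothers (r = 1/8) and half first cousins through their fathers (r = 1/16).
r = 1/8 + 1/16 = 0.1875.

0.1875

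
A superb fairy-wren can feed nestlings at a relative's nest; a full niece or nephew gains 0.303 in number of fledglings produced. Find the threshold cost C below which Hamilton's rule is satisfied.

r to a full niece or nephew = 0.25 (full aunt/uncle↔niece/nephew: two paths of length 3 through the shared grandparent pair: r = 2·(1/2)^3 = 1/4).
Hamilton's rule: n·r·B > C, so the trait is favored while C < n·r·B = 1·0.25·0.303 = 0.07575.

0.07575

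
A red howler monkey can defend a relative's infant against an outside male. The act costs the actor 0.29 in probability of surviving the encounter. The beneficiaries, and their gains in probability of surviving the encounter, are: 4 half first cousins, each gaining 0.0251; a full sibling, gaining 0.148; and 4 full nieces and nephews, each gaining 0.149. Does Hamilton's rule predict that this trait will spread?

Hamilton's rule: the trait is favored when the sum of r·B over every recipient exceeds the actor's cost C.
r to a half first cousin = 1/16 (half first cousins share one grandparent — one path of length 4: r = (1/2)^4 = 1/16).
r to a full sibling = 0.5 (full sibs share both parents — two paths of length 2: r = 2·(1/2)^2 = 1/2).
r to a full niece or nephew = 1/4 (full aunt/uncle↔niece/nephew: two paths of length 3 through the shared grandparent pair: r = 2·(1/2)^3 = 1/4).
Summing one r·B term per recipient: 4·0.0625·0.0251 + 1·0.5·0.148 + 4·0.25·0.149 = 0.229275.
0.229275 < 0.29: the indirect benefit is less than the cost.

No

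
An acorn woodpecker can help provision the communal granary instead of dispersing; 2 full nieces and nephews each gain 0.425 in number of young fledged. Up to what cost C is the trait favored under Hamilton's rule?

r to a full niece or nephew = 1/4 (full aunt/uncle↔niece/nephew: two paths of length 3 through the shared grandparent pair: r = 2·(1/2)^3 = 1/4).
Hamilton's rule: n·r·B > C, so the trait is favored while C < n·r·B = 2·0.25·0.425 = 0.2125.

0.2125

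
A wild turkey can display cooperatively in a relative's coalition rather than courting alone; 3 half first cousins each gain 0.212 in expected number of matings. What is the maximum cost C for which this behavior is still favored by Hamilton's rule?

0.03975

r to a half first cousin = 1/16 (half first cousins share one grandparent — one path of length 4: r = (1/2)^4 = 1/16).
Hamilton's rule: n·r·B > C, so the trait is favored while C < n·r·B = 3·0.0625·0.212 = 0.03975.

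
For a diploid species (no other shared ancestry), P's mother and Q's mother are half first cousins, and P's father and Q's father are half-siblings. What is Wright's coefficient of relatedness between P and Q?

0.078125

Wright's path rule: contributions from independent ancestry routes add.
P and Q are related in two ways: half second cousins through their mothers (r = 1/64) and half first cousins through their fathers (r = 1/16).
r = 1/64 + 1/16 = 5/64 = 0.078125.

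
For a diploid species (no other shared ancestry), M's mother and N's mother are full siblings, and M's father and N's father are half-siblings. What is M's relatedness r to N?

0.1875

Wright's path rule: contributions from independent ancestry routes add.
M and N are related in two ways: first cousins through their mothers (r = 1/8) and half first cousins through their fathers (r = 1/16).
r = 1/8 + 1/16 = 3/16 = 0.1875.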